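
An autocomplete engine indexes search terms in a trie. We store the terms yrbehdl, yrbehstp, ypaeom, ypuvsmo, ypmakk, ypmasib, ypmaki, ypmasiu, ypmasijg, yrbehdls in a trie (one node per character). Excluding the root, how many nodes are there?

32

Insert word by word; a character creates a node only if that edge doesn't already exist:
  "yrbehdl" → 7 new (y, r, b, e, h, d, l)
  "yrbehstp" → prefix "yrbeh" already present; 3 new (s, t, p)
  "ypaeom" → prefix "y" already present; 5 new (p, a, e, o, m)
  "ypuvsmo" → prefix "yp" already present; 5 new (u, v, s, m, o)
  "ypmakk" → prefix "yp" already present; 4 new (m, a, k, k)
  "ypmasib" → prefix "ypma" already present; 3 new (s, i, b)
  "ypmaki" → prefix "ypmak" already present; 1 new (i)
  "ypmasiu" → prefix "ypmasi" already present; 1 new (u)
  "ypmasijg" → prefix "ypmasi" already present; 2 new (j, g)
  "yrbehdls" → prefix "yrbehdl" already present; 1 new (s)
Total nodes = 7 + 3 + 5 + 5 + 4 + 3 + 1 + 1 + 2 + 1 = 32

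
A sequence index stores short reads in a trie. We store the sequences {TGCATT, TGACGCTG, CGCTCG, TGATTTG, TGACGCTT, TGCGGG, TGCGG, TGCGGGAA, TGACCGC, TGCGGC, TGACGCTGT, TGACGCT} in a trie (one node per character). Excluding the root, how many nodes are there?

Trie structure (* marks end of a word):
(root)
├─ C
│  └─ G
│     └─ C
│        └─ T
│           └─ C
│              └─ G *
└─ T
   └─ G
      ├─ A
      │  ├─ C
      │  │  ├─ C
      │  │  │  └─ G
      │  │  │     └─ C *
      │  │  └─ G
      │  │     └─ C
      │  │        └─ T *
      │  │           ├─ G *
      │  │           │  └─ T *
      │  │           └─ T *
      │  └─ T
      │     └─ T
      │        └─ T
      │           └─ G *
      └─ C
         ├─ A
         │  └─ T
         │     └─ T *
         └─ G
            └─ G *
               ├─ C *
               └─ G *
                  └─ A
                     └─ A *
Counting every labelled node above: 33.

33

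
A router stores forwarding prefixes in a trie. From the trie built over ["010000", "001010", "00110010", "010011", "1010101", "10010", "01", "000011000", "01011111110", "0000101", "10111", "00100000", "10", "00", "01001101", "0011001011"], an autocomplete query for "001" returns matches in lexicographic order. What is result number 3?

00110010

Words with prefix "001", in lexicographic order: "00100000", "001010", "00110010", "0011001011"
The 3rd is 00110010.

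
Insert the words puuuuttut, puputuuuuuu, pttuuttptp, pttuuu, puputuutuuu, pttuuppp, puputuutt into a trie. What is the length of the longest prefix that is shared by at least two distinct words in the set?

8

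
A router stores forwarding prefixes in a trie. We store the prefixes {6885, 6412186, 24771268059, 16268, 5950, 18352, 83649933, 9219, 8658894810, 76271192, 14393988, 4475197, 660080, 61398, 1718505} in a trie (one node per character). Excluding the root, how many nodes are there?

Count nodes per top-level branch (shared prefixes stored once):
  '1'-branch (14393988, 16268, 1718505, 18352): 22 nodes
  '2'-branch (24771268059): 11 nodes
  '4'-branch (4475197): 7 nodes
  '5'-branch (5950): 4 nodes
  '6'-branch (61398, 6412186, 660080, 6885): 19 nodes
  '7'-branch (76271192): 8 nodes
  '8'-branch (83649933, 8658894810): 17 nodes
  '9'-branch (9219): 4 nodes
Sum: 92

92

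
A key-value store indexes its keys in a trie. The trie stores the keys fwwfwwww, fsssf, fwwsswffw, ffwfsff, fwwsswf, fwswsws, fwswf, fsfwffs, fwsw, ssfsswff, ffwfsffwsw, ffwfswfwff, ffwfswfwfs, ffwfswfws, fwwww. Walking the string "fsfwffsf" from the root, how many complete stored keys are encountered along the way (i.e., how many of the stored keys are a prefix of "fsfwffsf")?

Walk "fsfwffsf" from the root; an end-of-word marker is hit whenever a stored word is a prefix of "fsfwffsf".
Prefixes of the query that are stored words: "fsfwffs"
Count: 1

1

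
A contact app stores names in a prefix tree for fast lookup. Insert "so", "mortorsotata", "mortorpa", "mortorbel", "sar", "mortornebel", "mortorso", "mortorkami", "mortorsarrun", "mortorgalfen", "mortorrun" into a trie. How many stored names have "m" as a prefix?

9

Traverse to the node for "m", then collect every word in that subtree.
Matches: "mortorbel", "mortorgalfen", "mortorkami", "mortornebel", "mortorpa", "mortorrun", "mortorsarrun", "mortorso", "mortorsotata"
Count: 9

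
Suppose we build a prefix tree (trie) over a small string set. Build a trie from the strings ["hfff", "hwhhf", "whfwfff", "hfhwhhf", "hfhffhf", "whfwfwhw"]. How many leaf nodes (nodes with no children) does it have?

6

A leaf is a node with no children — equivalently, the end of a word that is not a proper prefix of any other stored word.
Those words: "hfff", "hfhffhf", "hfhwhhf", "hwhhf", "whfwfff", "whfwfwhw"
Leaf count: 6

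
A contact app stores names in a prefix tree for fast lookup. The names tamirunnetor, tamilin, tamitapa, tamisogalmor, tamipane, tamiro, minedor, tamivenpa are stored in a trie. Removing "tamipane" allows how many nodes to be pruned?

After clearing the end-marker at "tamipane", prune upward until reaching a node still needed by another word.
The suffix "pane" (4 nodes) is used only by "tamipane"; the node for "tami" still has the child "r", so pruning stops there.
Nodes removed: 4

4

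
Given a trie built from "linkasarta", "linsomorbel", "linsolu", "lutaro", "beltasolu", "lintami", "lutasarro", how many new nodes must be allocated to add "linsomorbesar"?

The longest prefix of "linsomorbesar" already in the trie is "linsomorbe" (length 10).
So 13 − 10 = 3 new nodes.

3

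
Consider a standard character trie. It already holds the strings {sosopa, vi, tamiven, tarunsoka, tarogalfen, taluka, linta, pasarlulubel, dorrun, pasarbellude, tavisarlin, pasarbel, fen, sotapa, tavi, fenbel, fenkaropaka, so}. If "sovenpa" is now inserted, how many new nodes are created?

The longest prefix of "sovenpa" already in the trie is "so" (length 2).
Each of the 5 remaining characters creates one node.

5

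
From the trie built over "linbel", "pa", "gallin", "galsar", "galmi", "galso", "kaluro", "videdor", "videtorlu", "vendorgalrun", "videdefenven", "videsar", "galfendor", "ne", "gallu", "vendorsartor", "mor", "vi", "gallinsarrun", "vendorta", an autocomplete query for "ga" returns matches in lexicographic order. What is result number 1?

DFS of the "ga" subtree visits, in order: "galfendor", "gallin", "gallinsarrun", "gallu", "galmi", "galsar", "galso"
Position 1: galfendor

galfendor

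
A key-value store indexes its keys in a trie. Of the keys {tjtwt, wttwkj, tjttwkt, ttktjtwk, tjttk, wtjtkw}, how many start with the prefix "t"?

4

Walk to "t"; the words in its subtree are exactly those with that prefix.
Matches: "tjttk", "tjttwkt", "tjtwt", "ttktjtwk"
Count: 4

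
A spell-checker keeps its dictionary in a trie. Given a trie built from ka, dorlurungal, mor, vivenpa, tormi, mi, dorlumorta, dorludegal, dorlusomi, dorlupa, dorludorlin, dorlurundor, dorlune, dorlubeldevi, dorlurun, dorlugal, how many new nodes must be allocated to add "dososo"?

Walking "dososo" from the root, the first 2 characters ("do") follow existing edges; "s" is the first miss.
So 6 − 2 = 4 new nodes.

4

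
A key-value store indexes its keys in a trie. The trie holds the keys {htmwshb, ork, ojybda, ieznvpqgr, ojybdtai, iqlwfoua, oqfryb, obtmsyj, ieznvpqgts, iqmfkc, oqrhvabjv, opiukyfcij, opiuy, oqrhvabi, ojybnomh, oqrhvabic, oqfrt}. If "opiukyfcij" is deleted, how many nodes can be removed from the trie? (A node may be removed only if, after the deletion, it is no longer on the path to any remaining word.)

Walk "opiukyfcij" from the leaf back toward the root, removing each node that no remaining word uses.
The suffix "kyfcij" (6 nodes) is used only by "opiukyfcij"; the node for "opiu" still has the child "y", so pruning stops there.
Nodes removed: 6

6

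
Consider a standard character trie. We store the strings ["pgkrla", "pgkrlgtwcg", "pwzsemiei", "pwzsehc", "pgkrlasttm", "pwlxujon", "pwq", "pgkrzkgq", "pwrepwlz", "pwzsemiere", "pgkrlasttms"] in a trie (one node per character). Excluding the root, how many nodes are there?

45

For each word, the new-node count is its length minus the longest prefix already in the trie:
  "pgkrla" → 6 new (p, g, k, r, l, a)
  "pgkrlgtwcg" → prefix "pgkrl" already present; 5 new (g, t, w, c, g)
  "pwzsemiei" → prefix "p" already present; 8 new (w, z, s, e, m, i, e, i)
  "pwzsehc" → prefix "pwzse" already present; 2 new (h, c)
  "pgkrlasttm" → prefix "pgkrla" already present; 4 new (s, t, t, m)
  "pwlxujon" → prefix "pw" already present; 6 new (l, x, u, j, o, n)
  "pwq" → prefix "pw" already present; 1 new (q)
  "pgkrzkgq" → prefix "pgkr" already present; 4 new (z, k, g, q)
  "pwrepwlz" → prefix "pw" already present; 6 new (r, e, p, w, l, z)
  "pwzsemiere" → prefix "pwzsemie" already present; 2 new (r, e)
  "pgkrlasttms" → prefix "pgkrlasttm" already present; 1 new (s)
Total nodes = 6 + 5 + 8 + 2 + 4 + 6 + 1 + 4 + 6 + 2 + 1 = 45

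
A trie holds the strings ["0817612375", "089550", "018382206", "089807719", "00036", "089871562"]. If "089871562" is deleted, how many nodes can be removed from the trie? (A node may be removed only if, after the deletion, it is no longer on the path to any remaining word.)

5

After clearing the end-marker at "089871562", prune upward until reaching a node still needed by another word.
The suffix "71562" (5 nodes) is used only by "089871562"; the node for "0898" still has the child "0", so pruning stops there.
Nodes removed: 5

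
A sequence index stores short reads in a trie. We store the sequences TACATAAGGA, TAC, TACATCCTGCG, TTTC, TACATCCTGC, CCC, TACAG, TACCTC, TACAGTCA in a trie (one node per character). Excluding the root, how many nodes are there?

Count nodes per top-level branch (shared prefixes stored once):
  'C'-branch (CCC): 3 nodes
  'T'-branch (TAC, TACAG, TACAGTCA, TACATAAGGA, TACATCCTGC, TACATCCTGCG, TACCTC, TTTC): 26 nodes
Sum: 29

29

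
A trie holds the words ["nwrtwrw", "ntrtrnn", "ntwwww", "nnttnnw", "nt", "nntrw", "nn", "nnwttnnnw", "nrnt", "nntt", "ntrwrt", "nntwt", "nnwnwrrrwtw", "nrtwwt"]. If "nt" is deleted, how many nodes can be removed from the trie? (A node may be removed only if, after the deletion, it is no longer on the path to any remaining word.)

0

Walk "nt" from the leaf back toward the root, removing each node that no remaining word uses.
Every node on "nt" is still needed (e.g. by "ntrtrnn"), so nothing is freed.
Nodes removed: 0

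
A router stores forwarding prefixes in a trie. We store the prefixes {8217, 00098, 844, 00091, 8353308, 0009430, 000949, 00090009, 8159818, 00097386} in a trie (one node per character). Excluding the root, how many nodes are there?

36

Trie structure (* marks end of a word):
(root)
├─ 0
│  └─ 0
│     └─ 0
│        └─ 9
│           ├─ 0
│           │  └─ 0
│           │     └─ 0
│           │        └─ 9 *
│           ├─ 1 *
│           ├─ 4
│           │  ├─ 3
│           │  │  └─ 0 *
│           │  └─ 9 *
│           ├─ 7
│           │  └─ 3
│           │     └─ 8
│           │        └─ 6 *
│           └─ 8 *
└─ 8
   ├─ 1
   │  └─ 5
   │     └─ 9
   │        └─ 8
   │           └─ 1
   │              └─ 8 *
   ├─ 2
   │  └─ 1
   │     └─ 7 *
   ├─ 3
   │  └─ 5
   │     └─ 3
   │        └─ 3
   │           └─ 0
   │              └─ 8 *
   └─ 4
      └─ 4 *
Counting every labelled node above: 36.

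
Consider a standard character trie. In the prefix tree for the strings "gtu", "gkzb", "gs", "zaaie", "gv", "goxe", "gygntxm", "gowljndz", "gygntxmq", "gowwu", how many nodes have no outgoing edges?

Leaves are exactly the stored words that no other stored word extends.
Those words: "gkzb", "gowljndz", "gowwu", "goxe", "gs", "gtu", "gv", "gygntxmq", "zaaie"
Leaf count: 9

9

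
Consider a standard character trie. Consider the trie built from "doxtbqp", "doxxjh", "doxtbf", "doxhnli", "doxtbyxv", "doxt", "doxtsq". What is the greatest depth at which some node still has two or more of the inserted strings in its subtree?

5

Look for the deepest trie node that still has at least two words in its subtree.
"doxtbf" and "doxtbqp" agree on "doxtb" (5 characters) before diverging; nothing deeper is shared.
Longest shared-prefix length: 5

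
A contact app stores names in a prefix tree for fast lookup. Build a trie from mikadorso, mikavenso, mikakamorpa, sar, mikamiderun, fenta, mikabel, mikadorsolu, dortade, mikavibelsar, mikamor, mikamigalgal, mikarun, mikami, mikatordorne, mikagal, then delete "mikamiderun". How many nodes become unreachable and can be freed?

5

After clearing the end-marker at "mikamiderun", prune upward until reaching a node still needed by another word.
The suffix "derun" (5 nodes) is used only by "mikamiderun"; the node for "mikami" still has the child "g", so pruning stops there.
Nodes removed: 5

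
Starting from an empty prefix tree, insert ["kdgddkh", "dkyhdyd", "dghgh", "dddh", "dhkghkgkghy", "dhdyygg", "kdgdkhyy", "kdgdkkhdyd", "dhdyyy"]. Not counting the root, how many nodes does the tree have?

46

Insert word by word; a character creates a node only if that edge doesn't already exist:
  "kdgddkh" → 7 new (k, d, g, d, d, k, h)
  "dkyhdyd" → 7 new (d, k, y, h, d, y, d)
  "dghgh" → prefix "d" already present; 4 new (g, h, g, h)
  "dddh" → prefix "d" already present; 3 new (d, d, h)
  "dhkghkgkghy" → prefix "d" already present; 10 new (h, k, g, h, k, g, k, g, h, y)
  "dhdyygg" → prefix "dh" already present; 5 new (d, y, y, g, g)
  "kdgdkhyy" → prefix "kdgd" already present; 4 new (k, h, y, y)
  "kdgdkkhdyd" → prefix "kdgdk" already present; 5 new (k, h, d, y, d)
  "dhdyyy" → prefix "dhdyy" already present; 1 new (y)
Total nodes = 7 + 7 + 4 + 3 + 10 + 5 + 4 + 5 + 1 = 46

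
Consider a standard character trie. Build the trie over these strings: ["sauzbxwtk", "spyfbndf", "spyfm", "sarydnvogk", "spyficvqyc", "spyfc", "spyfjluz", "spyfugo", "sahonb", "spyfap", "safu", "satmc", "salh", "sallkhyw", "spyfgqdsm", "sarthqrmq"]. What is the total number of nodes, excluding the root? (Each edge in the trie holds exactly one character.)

68

Insert word by word; a character creates a node only if that edge doesn't already exist:
  "sauzbxwtk" → 9 new (s, a, u, z, b, x, w, t, k)
  "spyfbndf" → prefix "s" already present; 7 new (p, y, f, b, n, d, f)
  "spyfm" → prefix "spyf" already present; 1 new (m)
  "sarydnvogk" → prefix "sa" already present; 8 new (r, y, d, n, v, o, g, k)
  "spyficvqyc" → prefix "spyf" already present; 6 new (i, c, v, q, y, c)
  "spyfc" → prefix "spyf" already present; 1 new (c)
  "spyfjluz" → prefix "spyf" already present; 4 new (j, l, u, z)
  "spyfugo" → prefix "spyf" already present; 3 new (u, g, o)
  "sahonb" → prefix "sa" already present; 4 new (h, o, n, b)
  "spyfap" → prefix "spyf" already present; 2 new (a, p)
  "safu" → prefix "sa" already present; 2 new (f, u)
  "satmc" → prefix "sa" already present; 3 new (t, m, c)
  "salh" → prefix "sa" already present; 2 new (l, h)
  "sallkhyw" → prefix "sal" already present; 5 new (l, k, h, y, w)
  "spyfgqdsm" → prefix "spyf" already present; 5 new (g, q, d, s, m)
  "sarthqrmq" → prefix "sar" already present; 6 new (t, h, q, r, m, q)
Total nodes = 9 + 7 + 1 + 8 + 6 + 1 + 4 + 3 + 4 + 2 + 2 + 3 + 2 + 5 + 5 + 6 = 68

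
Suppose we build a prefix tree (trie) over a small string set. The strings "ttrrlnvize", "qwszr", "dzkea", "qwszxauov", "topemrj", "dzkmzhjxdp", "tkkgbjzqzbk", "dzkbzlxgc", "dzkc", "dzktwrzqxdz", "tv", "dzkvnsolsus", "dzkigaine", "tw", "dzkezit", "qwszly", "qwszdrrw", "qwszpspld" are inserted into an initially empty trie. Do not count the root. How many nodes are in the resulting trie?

Count nodes per top-level branch (shared prefixes stored once):
  'd'-branch (dzkbzlxgc, dzkc, dzkea, dzkezit, dzkigaine, dzkmzhjxdp, dzktwrzqxdz, dzkvnsolsus): 44 nodes
  'q'-branch (qwszdrrw, qwszly, qwszpspld, qwszr, qwszxauov): 21 nodes
  't'-branch (tkkgbjzqzbk, topemrj, ttrrlnvize, tv, tw): 28 nodes
Sum: 93

93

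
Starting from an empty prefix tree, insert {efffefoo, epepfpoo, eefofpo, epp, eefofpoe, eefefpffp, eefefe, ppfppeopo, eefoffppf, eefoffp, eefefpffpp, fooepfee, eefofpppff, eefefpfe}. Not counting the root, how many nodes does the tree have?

57

Insert word by word; a character creates a node only if that edge doesn't already exist:
  "efffefoo" → 8 new (e, f, f, f, e, f, o, o)
  "epepfpoo" → prefix "e" already present; 7 new (p, e, p, f, p, o, o)
  "eefofpo" → prefix "e" already present; 6 new (e, f, o, f, p, o)
  "epp" → prefix "ep" already present; 1 new (p)
  "eefofpoe" → prefix "eefofpo" already present; 1 new (e)
  "eefefpffp" → prefix "eef" already present; 6 new (e, f, p, f, f, p)
  "eefefe" → prefix "eefef" already present; 1 new (e)
  "ppfppeopo" → 9 new (p, p, f, p, p, e, o, p, o)
  "eefoffppf" → prefix "eefof" already present; 4 new (f, p, p, f)
  "eefoffp" → prefix "eefoffp" already present; 0 new (none)
  "eefefpffpp" → prefix "eefefpffp" already present; 1 new (p)
  "fooepfee" → 8 new (f, o, o, e, p, f, e, e)
  "eefofpppff" → prefix "eefofp" already present; 4 new (p, p, f, f)
  "eefefpfe" → prefix "eefefpf" already present; 1 new (e)
Total nodes = 8 + 7 + 6 + 1 + 1 + 6 + 1 + 9 + 4 + 0 + 1 + 8 + 4 + 1 = 57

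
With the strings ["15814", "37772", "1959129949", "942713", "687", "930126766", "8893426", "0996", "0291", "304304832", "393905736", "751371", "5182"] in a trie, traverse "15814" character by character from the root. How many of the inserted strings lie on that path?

1

Walk "15814" from the root; an end-of-word marker is hit whenever a stored word is a prefix of "15814".
Prefixes of the query that are stored words: "15814"
Count: 1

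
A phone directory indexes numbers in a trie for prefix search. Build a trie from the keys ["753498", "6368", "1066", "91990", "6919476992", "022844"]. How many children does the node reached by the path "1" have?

1

Walk "1" from the root, arriving at one node.
Characters that immediately follow "1" among the stored strings: {0}.
That node has 1 child edge.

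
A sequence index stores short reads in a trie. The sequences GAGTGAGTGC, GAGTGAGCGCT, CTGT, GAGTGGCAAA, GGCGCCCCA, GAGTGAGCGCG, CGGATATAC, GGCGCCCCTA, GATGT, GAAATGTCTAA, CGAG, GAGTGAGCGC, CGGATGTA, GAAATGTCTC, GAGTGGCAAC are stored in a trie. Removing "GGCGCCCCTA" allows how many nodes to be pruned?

Walk "GGCGCCCCTA" from the leaf back toward the root, removing each node that no remaining word uses.
The suffix "TA" (2 nodes) is used only by "GGCGCCCCTA"; the node for "GGCGCCCC" still has the child "A", so pruning stops there.
Nodes removed: 2

2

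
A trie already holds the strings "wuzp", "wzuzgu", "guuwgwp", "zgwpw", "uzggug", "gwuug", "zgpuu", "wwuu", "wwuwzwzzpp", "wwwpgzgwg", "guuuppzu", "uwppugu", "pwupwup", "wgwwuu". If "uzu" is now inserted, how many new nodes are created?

Walking "uzu" from the root, the first 2 characters ("uz") follow existing edges; "u" is the first miss.
New nodes needed: |"uzu"| − 2 = 3 − 2 = 1.

1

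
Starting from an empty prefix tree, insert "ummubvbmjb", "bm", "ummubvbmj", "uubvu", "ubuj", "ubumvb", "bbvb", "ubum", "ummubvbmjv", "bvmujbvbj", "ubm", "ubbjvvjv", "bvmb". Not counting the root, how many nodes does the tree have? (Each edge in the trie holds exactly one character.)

42

Count nodes per top-level branch (shared prefixes stored once):
  'b'-branch (bbvb, bm, bvmb, bvmujbvbj): 14 nodes
  'u'-branch (ubbjvvjv, ubm, ubuj, ubum, ubumvb, ummubvbmj, ummubvbmjb, ummubvbmjv, uubvu): 28 nodes
Sum: 42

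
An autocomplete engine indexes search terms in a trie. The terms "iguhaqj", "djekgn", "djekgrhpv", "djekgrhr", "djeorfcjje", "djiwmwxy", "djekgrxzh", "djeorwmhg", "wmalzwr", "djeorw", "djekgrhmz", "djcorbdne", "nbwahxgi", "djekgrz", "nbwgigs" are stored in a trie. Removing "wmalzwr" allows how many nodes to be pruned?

7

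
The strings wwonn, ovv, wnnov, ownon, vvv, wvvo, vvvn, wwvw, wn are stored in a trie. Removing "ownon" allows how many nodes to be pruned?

4

A node on "ownon"'s path can go only if nothing else ends at it or branches off below it.
The suffix "wnon" (4 nodes) is used only by "ownon"; the node for "o" still has the child "v", so pruning stops there.
Nodes removed: 4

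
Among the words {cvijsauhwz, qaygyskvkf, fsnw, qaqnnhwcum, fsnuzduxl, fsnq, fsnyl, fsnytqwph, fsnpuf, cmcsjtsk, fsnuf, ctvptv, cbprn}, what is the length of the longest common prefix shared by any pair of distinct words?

Look for the deepest trie node that still has at least two words in its subtree.
e.g. "fsnuf" and "fsnuzduxl" share the prefix "fsnu" of length 4; no pair shares a longer one.
Longest shared-prefix length: 4

4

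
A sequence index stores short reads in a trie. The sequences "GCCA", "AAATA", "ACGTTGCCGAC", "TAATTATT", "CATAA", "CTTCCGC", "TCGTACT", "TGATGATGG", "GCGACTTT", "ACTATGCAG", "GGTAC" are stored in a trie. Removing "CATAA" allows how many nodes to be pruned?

4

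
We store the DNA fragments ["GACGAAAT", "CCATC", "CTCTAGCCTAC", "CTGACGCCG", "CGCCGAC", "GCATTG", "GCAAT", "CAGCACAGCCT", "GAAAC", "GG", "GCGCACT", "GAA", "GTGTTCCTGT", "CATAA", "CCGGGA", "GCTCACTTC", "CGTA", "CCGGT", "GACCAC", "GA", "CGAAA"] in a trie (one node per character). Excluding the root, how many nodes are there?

94

Trace insertions, counting only characters that open a new branch:
  "GACGAAAT" → 8 new (G, A, C, G, A, A, A, T)
  "CCATC" → 5 new (C, C, A, T, C)
  "CTCTAGCCTAC" → prefix "C" already present; 10 new (T, C, T, A, G, C, C, T, A, C)
  "CTGACGCCG" → prefix "CT" already present; 7 new (G, A, C, G, C, C, G)
  "CGCCGAC" → prefix "C" already present; 6 new (G, C, C, G, A, C)
  "GCATTG" → prefix "G" already present; 5 new (C, A, T, T, G)
  "GCAAT" → prefix "GCA" already present; 2 new (A, T)
  "CAGCACAGCCT" → prefix "C" already present; 10 new (A, G, C, A, C, A, G, C, C, T)
  "GAAAC" → prefix "GA" already present; 3 new (A, A, C)
  "GG" → prefix "G" already present; 1 new (G)
  "GCGCACT" → prefix "GC" already present; 5 new (G, C, A, C, T)
  "GAA" → prefix "GAA" already present; 0 new (none)
  "GTGTTCCTGT" → prefix "G" already present; 9 new (T, G, T, T, C, C, T, G, T)
  "CATAA" → prefix "CA" already present; 3 new (T, A, A)
  "CCGGGA" → prefix "CC" already present; 4 new (G, G, G, A)
  "GCTCACTTC" → prefix "GC" already present; 7 new (T, C, A, C, T, T, C)
  "CGTA" → prefix "CG" already present; 2 new (T, A)
  "CCGGT" → prefix "CCGG" already present; 1 new (T)
  "GACCAC" → prefix "GAC" already present; 3 new (C, A, C)
  "GA" → prefix "GA" already present; 0 new (none)
  "CGAAA" → prefix "CG" already present; 3 new (A, A, A)
Total nodes = 8 + 5 + 10 + 7 + 6 + 5 + 2 + 10 + 3 + 1 + 5 + 0 + 9 + 3 + 4 + 7 + 2 + 1 + 3 + 0 + 3 = 94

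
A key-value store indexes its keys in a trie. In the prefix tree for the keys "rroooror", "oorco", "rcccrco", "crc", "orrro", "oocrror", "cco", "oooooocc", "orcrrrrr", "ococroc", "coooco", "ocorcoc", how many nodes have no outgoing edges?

12

A leaf is a node with no children — equivalently, the end of a word that is not a proper prefix of any other stored word.
Those words: "cco", "coooco", "crc", "ococroc", "ocorcoc", "oocrror", "oooooocc", "oorco", "orcrrrrr", "orrro", "rcccrco", "rroooror"
Leaf count: 12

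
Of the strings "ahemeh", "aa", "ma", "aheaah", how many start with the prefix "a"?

3

Traverse to the node for "a", then collect every word in that subtree.
Matches: "aa", "aheaah", "ahemeh"
Count: 3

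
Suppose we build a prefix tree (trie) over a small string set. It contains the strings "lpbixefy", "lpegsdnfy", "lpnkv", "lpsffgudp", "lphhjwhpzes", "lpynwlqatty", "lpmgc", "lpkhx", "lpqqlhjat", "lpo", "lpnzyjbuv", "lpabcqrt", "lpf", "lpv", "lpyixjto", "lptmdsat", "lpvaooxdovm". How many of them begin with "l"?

Filter for entries beginning with "l":
Matches: "lpabcqrt", "lpbixefy", "lpegsdnfy", "lpf", "lphhjwhpzes", "lpkhx", "lpmgc", "lpnkv", "lpnzyjbuv", "lpo", "lpqqlhjat", "lpsffgudp", "lptmdsat", "lpv", "lpvaooxdovm", "lpyixjto", "lpynwlqatty"
Count: 17

17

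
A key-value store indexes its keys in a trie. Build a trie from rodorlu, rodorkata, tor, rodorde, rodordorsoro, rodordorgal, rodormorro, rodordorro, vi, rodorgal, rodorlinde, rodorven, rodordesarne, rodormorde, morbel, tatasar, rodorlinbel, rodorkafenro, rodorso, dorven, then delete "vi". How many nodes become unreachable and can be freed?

Walk "vi" from the leaf back toward the root, removing each node that no remaining word uses.
No other word shares any prefix with "vi", so all 2 of its nodes go.
Nodes removed: 2

2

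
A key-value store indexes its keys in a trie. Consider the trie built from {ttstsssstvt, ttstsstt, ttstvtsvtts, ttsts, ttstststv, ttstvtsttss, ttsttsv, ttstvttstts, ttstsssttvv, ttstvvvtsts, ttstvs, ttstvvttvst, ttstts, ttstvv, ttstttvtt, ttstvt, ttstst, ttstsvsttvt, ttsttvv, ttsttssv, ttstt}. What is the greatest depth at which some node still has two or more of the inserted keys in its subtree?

7

Look for the deepest trie node that still has at least two words in its subtree.
"ttstsssstvt" and "ttstsssttvv" agree on "ttstsss" (7 characters) before diverging; nothing deeper is shared.
Longest shared-prefix length: 7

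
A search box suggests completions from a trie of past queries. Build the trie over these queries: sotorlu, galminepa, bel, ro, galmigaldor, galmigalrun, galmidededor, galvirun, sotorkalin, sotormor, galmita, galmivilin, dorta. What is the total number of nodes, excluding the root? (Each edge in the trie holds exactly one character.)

For each word, the new-node count is its length minus the longest prefix already in the trie:
  "sotorlu" → 7 new (s, o, t, o, r, l, u)
  "galminepa" → 9 new (g, a, l, m, i, n, e, p, a)
  "bel" → 3 new (b, e, l)
  "ro" → 2 new (r, o)
  "galmigaldor" → prefix "galmi" already present; 6 new (g, a, l, d, o, r)
  "galmigalrun" → prefix "galmigal" already present; 3 new (r, u, n)
  "galmidededor" → prefix "galmi" already present; 7 new (d, e, d, e, d, o, r)
  "galvirun" → prefix "gal" already present; 5 new (v, i, r, u, n)
  "sotorkalin" → prefix "sotor" already present; 5 new (k, a, l, i, n)
  "sotormor" → prefix "sotor" already present; 3 new (m, o, r)
  "galmita" → prefix "galmi" already present; 2 new (t, a)
  "galmivilin" → prefix "galmi" already present; 5 new (v, i, l, i, n)
  "dorta" → 5 new (d, o, r, t, a)
Total nodes = 7 + 9 + 3 + 2 + 6 + 3 + 7 + 5 + 5 + 3 + 2 + 5 + 5 = 62

62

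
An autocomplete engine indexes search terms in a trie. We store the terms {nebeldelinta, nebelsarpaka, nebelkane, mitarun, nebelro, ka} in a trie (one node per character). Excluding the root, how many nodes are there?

For each word, the new-node count is its length minus the longest prefix already in the trie:
  "nebeldelinta" → 12 new (n, e, b, e, l, d, e, l, i, n, t, a)
  "nebelsarpaka" → prefix "nebel" already present; 7 new (s, a, r, p, a, k, a)
  "nebelkane" → prefix "nebel" already present; 4 new (k, a, n, e)
  "mitarun" → 7 new (m, i, t, a, r, u, n)
  "nebelro" → prefix "nebel" already present; 2 new (r, o)
  "ka" → 2 new (k, a)
Total nodes = 12 + 7 + 4 + 7 + 2 + 2 = 34

34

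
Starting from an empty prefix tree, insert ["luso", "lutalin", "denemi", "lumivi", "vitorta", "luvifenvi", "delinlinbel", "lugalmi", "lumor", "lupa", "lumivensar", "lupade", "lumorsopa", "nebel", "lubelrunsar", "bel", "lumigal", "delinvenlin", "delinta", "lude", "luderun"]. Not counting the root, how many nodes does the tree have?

95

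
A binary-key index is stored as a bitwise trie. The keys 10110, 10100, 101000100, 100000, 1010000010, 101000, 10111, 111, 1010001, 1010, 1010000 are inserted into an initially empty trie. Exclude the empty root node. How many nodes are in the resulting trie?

22

Trie structure (* marks end of a word):
(root)
└─ 1
   ├─ 0
   │  ├─ 0
   │  │  └─ 0
   │  │     └─ 0
   │  │        └─ 0 *
   │  └─ 1
   │     ├─ 0 *
   │     │  └─ 0 *
   │     │     └─ 0 *
   │     │        ├─ 0 *
   │     │        │  └─ 0
   │     │        │     └─ 1
   │     │        │        └─ 0 *
   │     │        └─ 1 *
   │     │           └─ 0
   │     │              └─ 0 *
   │     └─ 1
   │        ├─ 0 *
   │        └─ 1 *
   └─ 1
      └─ 1 *
Counting every labelled node above: 22.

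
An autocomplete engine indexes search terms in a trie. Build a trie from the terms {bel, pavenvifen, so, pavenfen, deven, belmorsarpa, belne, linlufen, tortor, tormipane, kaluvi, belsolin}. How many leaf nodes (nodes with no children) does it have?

11

A leaf is a node with no children — equivalently, the end of a word that is not a proper prefix of any other stored word.
Those words: "belmorsarpa", "belne", "belsolin", "deven", "kaluvi", "linlufen", "pavenfen", "pavenvifen", "so", "tormipane", "tortor"
Leaf count: 11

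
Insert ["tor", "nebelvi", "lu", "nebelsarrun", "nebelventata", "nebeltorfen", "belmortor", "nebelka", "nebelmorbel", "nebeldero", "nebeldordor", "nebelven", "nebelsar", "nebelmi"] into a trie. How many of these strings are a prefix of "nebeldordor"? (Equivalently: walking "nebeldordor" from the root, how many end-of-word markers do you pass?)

Traverse "nebeldordor" character by character; count nodes along the way that are marked as word ends.
Prefixes of the query that are stored words: "nebeldordor"
Count: 1

1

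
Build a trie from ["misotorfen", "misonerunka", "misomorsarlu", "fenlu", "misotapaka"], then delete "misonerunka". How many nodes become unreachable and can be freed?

After clearing the end-marker at "misonerunka", prune upward until reaching a node still needed by another word.
The suffix "nerunka" (7 nodes) is used only by "misonerunka"; the node for "miso" still has the child "t", so pruning stops there.
Nodes removed: 7

7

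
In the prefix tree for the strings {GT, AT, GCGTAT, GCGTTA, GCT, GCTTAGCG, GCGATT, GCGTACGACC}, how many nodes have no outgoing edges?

7

A leaf is a node with no children — equivalently, the end of a word that is not a proper prefix of any other stored word.
Those words: "AT", "GCGATT", "GCGTACGACC", "GCGTAT", "GCGTTA", "GCTTAGCG", "GT"
Leaf count: 7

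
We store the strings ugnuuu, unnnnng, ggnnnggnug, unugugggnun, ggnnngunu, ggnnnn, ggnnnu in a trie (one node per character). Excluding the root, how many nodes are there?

Count nodes per top-level branch (shared prefixes stored once):
  'g'-branch (ggnnnggnug, ggnnngunu, ggnnnn, ggnnnu): 15 nodes
  'u'-branch (ugnuuu, unnnnng, unugugggnun): 21 nodes
Sum: 36

36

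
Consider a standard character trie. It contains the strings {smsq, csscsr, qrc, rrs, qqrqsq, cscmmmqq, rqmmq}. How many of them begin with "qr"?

1

Walk to "qr"; the words in its subtree are exactly those with that prefix.
Words under "qr": qrc
Count: 1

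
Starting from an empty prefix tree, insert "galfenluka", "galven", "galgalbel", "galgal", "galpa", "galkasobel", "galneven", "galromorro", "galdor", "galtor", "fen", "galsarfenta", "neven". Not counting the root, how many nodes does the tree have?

62

Insert word by word; a character creates a node only if that edge doesn't already exist:
  "galfenluka" → 10 new (g, a, l, f, e, n, l, u, k, a)
  "galven" → prefix "gal" already present; 3 new (v, e, n)
  "galgalbel" → prefix "gal" already present; 6 new (g, a, l, b, e, l)
  "galgal" → prefix "galgal" already present; 0 new (none)
  "galpa" → prefix "gal" already present; 2 new (p, a)
  "galkasobel" → prefix "gal" already present; 7 new (k, a, s, o, b, e, l)
  "galneven" → prefix "gal" already present; 5 new (n, e, v, e, n)
  "galromorro" → prefix "gal" already present; 7 new (r, o, m, o, r, r, o)
  "galdor" → prefix "gal" already present; 3 new (d, o, r)
  "galtor" → prefix "gal" already present; 3 new (t, o, r)
  "fen" → 3 new (f, e, n)
  "galsarfenta" → prefix "gal" already present; 8 new (s, a, r, f, e, n, t, a)
  "neven" → 5 new (n, e, v, e, n)
Total nodes = 10 + 3 + 6 + 0 + 2 + 7 + 5 + 7 + 3 + 3 + 3 + 8 + 5 = 62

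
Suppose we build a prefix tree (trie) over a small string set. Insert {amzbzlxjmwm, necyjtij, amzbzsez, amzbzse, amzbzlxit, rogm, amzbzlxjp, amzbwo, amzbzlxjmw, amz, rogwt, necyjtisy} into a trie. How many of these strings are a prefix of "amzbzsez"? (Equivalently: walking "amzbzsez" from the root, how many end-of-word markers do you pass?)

3

Traverse "amzbzsez" character by character; count nodes along the way that are marked as word ends.
Prefixes of the query that are stored words: "amz", "amzbzse", "amzbzsez"
Count: 3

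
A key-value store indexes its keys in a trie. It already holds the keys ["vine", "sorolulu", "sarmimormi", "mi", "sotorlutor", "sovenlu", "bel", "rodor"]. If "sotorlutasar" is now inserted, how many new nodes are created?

4

"sotorlut" is already a path in the trie; the remaining "asar" must be added.
Each of the 4 remaining characters creates one node.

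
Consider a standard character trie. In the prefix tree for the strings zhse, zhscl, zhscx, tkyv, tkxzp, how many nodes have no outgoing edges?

5

Leaves are exactly the stored words that no other stored word extends.
Those words: "tkxzp", "tkyv", "zhscl", "zhscx", "zhse"
Leaf count: 5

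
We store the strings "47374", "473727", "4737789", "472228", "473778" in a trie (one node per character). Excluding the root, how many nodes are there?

Trace insertions, counting only characters that open a new branch:
  "47374" → 5 new (4, 7, 3, 7, 4)
  "473727" → prefix "4737" already present; 2 new (2, 7)
  "4737789" → prefix "4737" already present; 3 new (7, 8, 9)
  "472228" → prefix "47" already present; 4 new (2, 2, 2, 8)
  "473778" → prefix "473778" already present; 0 new (none)
Total nodes = 5 + 2 + 3 + 4 + 0 = 14

14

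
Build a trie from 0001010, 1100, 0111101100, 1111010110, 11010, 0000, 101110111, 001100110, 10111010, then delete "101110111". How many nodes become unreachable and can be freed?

A node on "101110111"'s path can go only if nothing else ends at it or branches off below it.
The suffix "11" (2 nodes) is used only by "101110111"; the node for "1011101" still has the child "0", so pruning stops there.
Nodes removed: 2

2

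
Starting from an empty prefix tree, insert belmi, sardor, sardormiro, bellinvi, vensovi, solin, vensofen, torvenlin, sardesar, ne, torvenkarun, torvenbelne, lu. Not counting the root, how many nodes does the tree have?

61

Insert word by word; a character creates a node only if that edge doesn't already exist:
  "belmi" → 5 new (b, e, l, m, i)
  "sardor" → 6 new (s, a, r, d, o, r)
  "sardormiro" → prefix "sardor" already present; 4 new (m, i, r, o)
  "bellinvi" → prefix "bel" already present; 5 new (l, i, n, v, i)
  "vensovi" → 7 new (v, e, n, s, o, v, i)
  "solin" → prefix "s" already present; 4 new (o, l, i, n)
  "vensofen" → prefix "venso" already present; 3 new (f, e, n)
  "torvenlin" → 9 new (t, o, r, v, e, n, l, i, n)
  "sardesar" → prefix "sard" already present; 4 new (e, s, a, r)
  "ne" → 2 new (n, e)
  "torvenkarun" → prefix "torven" already present; 5 new (k, a, r, u, n)
  "torvenbelne" → prefix "torven" already present; 5 new (b, e, l, n, e)
  "lu" → 2 new (l, u)
Total nodes = 5 + 6 + 4 + 5 + 7 + 4 + 3 + 9 + 4 + 2 + 5 + 5 + 2 = 61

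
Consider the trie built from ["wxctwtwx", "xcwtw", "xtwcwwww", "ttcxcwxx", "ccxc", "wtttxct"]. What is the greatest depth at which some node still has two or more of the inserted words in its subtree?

The deepest shared node is where two words last agree before diverging.
"wtttxct" and "wxctwtwx" agree on "w" (1 characters) before diverging; nothing deeper is shared.
Longest shared-prefix length: 1

1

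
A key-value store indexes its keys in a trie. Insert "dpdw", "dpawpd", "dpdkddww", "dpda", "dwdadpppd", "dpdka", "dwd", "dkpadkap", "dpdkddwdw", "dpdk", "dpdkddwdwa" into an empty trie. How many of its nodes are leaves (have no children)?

8

A leaf is a node with no children — equivalently, the end of a word that is not a proper prefix of any other stored word.
Those words: "dkpadkap", "dpawpd", "dpda", "dpdka", "dpdkddwdwa", "dpdkddww", "dpdw", "dwdadpppd"
Leaf count: 8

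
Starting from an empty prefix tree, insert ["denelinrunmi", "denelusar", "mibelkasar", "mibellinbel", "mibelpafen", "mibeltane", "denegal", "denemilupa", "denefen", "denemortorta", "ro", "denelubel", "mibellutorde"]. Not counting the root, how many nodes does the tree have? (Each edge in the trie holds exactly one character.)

71

Count nodes per top-level branch (shared prefixes stored once):
  'd'-branch (denefen, denegal, denelinrunmi, denelubel, denelusar, denemilupa, denemortorta): 38 nodes
  'm'-branch (mibelkasar, mibellinbel, mibellutorde, mibelpafen, mibeltane): 31 nodes
  'r'-branch (ro): 2 nodes
Sum: 71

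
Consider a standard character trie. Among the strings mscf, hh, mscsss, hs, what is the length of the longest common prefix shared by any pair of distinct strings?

Equivalently: take the maximum, over all pairs, of their longest common prefix length.
"mscf" and "mscsss" agree on "msc" (3 characters) before diverging; nothing deeper is shared.
Longest shared-prefix length: 3

3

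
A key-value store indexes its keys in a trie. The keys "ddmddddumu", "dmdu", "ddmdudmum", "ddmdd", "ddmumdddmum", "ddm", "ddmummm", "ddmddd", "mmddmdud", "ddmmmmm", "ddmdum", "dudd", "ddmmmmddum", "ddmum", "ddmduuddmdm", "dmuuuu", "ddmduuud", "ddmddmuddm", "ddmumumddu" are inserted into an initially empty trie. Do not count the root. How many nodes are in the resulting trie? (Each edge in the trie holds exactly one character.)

Count nodes per top-level branch (shared prefixes stored once):
  'd'-branch (ddm, ddmdd, ddmddd, ddmddddumu, ddmddmuddm, ddmdudmum, ddmdum, ddmduuddmdm, ddmduuud, ddmmmmddum, ddmmmmm, ddmum, ddmumdddmum, ddmummm, ddmumumddu, dmdu, dmuuuu, dudd): 62 nodes
  'm'-branch (mmddmdud): 8 nodes
Sum: 70

70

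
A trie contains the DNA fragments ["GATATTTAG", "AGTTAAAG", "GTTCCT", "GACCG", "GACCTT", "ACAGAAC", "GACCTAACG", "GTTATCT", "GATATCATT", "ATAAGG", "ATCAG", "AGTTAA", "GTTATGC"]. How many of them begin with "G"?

8

Walk to "G"; the words in its subtree are exactly those with that prefix.
Words under "G": GACCG, GACCTAACG, GACCTT, GATATCATT, GATATTTAG, GTTATCT, GTTATGC, GTTCCT
Count: 8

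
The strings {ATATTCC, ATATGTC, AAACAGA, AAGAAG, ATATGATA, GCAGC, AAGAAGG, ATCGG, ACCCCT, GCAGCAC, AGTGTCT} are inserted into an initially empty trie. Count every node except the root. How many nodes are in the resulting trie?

Count nodes per top-level branch (shared prefixes stored once):
  'A'-branch (AAACAGA, AAGAAG, AAGAAGG, ACCCCT, AGTGTCT, ATATGATA, ATATGTC, ATATTCC, ATCGG): 38 nodes
  'G'-branch (GCAGC, GCAGCAC): 7 nodes
Sum: 45

45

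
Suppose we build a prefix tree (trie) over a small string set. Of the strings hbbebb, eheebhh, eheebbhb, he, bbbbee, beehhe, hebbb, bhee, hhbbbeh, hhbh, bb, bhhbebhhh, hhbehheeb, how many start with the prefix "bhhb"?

1

Walk to "bhhb"; the words in its subtree are exactly those with that prefix.
Matches: "bhhbebhhh"
Count: 1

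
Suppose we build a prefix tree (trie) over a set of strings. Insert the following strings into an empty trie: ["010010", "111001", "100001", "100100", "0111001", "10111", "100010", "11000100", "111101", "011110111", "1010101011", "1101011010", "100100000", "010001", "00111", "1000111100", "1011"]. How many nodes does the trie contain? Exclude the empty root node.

72

Trace insertions, counting only characters that open a new branch:
  "010010" → 6 new (0, 1, 0, 0, 1, 0)
  "111001" → 6 new (1, 1, 1, 0, 0, 1)
  "100001" → prefix "1" already present; 5 new (0, 0, 0, 0, 1)
  "100100" → prefix "100" already present; 3 new (1, 0, 0)
  "0111001" → prefix "01" already present; 5 new (1, 1, 0, 0, 1)
  "10111" → prefix "10" already present; 3 new (1, 1, 1)
  "100010" → prefix "1000" already present; 2 new (1, 0)
  "11000100" → prefix "11" already present; 6 new (0, 0, 0, 1, 0, 0)
  "111101" → prefix "111" already present; 3 new (1, 0, 1)
  "011110111" → prefix "0111" already present; 5 new (1, 0, 1, 1, 1)
  "1010101011" → prefix "101" already present; 7 new (0, 1, 0, 1, 0, 1, 1)
  "1101011010" → prefix "110" already present; 7 new (1, 0, 1, 1, 0, 1, 0)
  "100100000" → prefix "100100" already present; 3 new (0, 0, 0)
  "010001" → prefix "0100" already present; 2 new (0, 1)
  "00111" → prefix "0" already present; 4 new (0, 1, 1, 1)
  "1000111100" → prefix "10001" already present; 5 new (1, 1, 1, 0, 0)
  "1011" → prefix "1011" already present; 0 new (none)
Total nodes = 6 + 6 + 5 + 3 + 5 + 3 + 2 + 6 + 3 + 5 + 7 + 7 + 3 + 2 + 4 + 5 + 0 = 72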